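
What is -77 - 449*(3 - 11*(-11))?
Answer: -55753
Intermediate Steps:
-77 - 449*(3 - 11*(-11)) = -77 - 449*(3 + 121) = -77 - 449*124 = -77 - 55676 = -55753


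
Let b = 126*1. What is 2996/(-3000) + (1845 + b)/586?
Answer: 259834/109875 ≈ 2.3648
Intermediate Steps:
b = 126
2996/(-3000) + (1845 + b)/586 = 2996/(-3000) + (1845 + 126)/586 = 2996*(-1/3000) + 1971*(1/586) = -749/750 + 1971/586 = 259834/109875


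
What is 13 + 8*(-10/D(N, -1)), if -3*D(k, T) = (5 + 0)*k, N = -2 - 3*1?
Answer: 17/5 ≈ 3.4000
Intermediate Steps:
N = -5 (N = -2 - 3 = -5)
D(k, T) = -5*k/3 (D(k, T) = -(5 + 0)*k/3 = -5*k/3)
13 + 8*(-10/D(N, -1)) = 13 + 8*(-10/((-5/3*(-5)))) = 13 + 8*(-10/25/3) = 13 + 8*(-10*3/25) = 13 + 8*(-6/5) = 13 - 48/5 = 17/5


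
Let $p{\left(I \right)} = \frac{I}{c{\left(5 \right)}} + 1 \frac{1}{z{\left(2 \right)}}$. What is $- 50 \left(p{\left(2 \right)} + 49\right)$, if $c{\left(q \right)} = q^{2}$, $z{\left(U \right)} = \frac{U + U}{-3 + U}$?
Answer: $- \frac{4883}{2} \approx -2441.5$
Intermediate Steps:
$z{\left(U \right)} = \frac{2 U}{-3 + U}$
$p{\left(I \right)} = - \frac{1}{4} + \frac{I}{25}$ ($p{\left(I \right)} = \frac{I}{5^{2}} + 1 \frac{1}{2 \cdot 2 \frac{1}{-3 + 2}} = \frac{I}{25} + 1 \frac{1}{2 \cdot 2 \frac{1}{-1}} = I \frac{1}{25} + 1 \frac{1}{2 \cdot 2 \left(-1\right)} = \frac{I}{25} + 1 \frac{1}{-4} = \frac{I}{25} + 1 \left(- \frac{1}{4}\right) = \frac{I}{25} - \frac{1}{4} = - \frac{1}{4} + \frac{I}{25}$)
$- 50 \left(p{\left(2 \right)} + 49\right) = - 50 \left(\left(- \frac{1}{4} + \frac{1}{25} \cdot 2\right) + 49\right) = - 50 \left(\left(- \frac{1}{4} + \frac{2}{25}\right) + 49\right) = - 50 \left(- \frac{17}{100} + 49\right) = \left(-50\right) \frac{4883}{100} = - \frac{4883}{2}$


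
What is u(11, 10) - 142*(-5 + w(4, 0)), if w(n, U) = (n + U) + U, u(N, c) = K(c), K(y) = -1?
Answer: 141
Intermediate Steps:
u(N, c) = -1
w(n, U) = n + 2*U (w(n, U) = (U + n) + U = n + 2*U)
u(11, 10) - 142*(-5 + w(4, 0)) = -1 - 142*(-5 + (4 + 2*0)) = -1 - 142*(-5 + (4 + 0)) = -1 - 142*(-5 + 4) = -1 - 142*(-1) = -1 + 142 = 141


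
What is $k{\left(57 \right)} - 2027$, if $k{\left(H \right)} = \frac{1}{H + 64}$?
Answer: $- \frac{245266}{121} \approx -2027.0$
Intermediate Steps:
$k{\left(H \right)} = \frac{1}{64 + H}$
$k{\left(57 \right)} - 2027 = \frac{1}{64 + 57} - 2027 = \frac{1}{121} - 2027 = - \frac{245266}{121}$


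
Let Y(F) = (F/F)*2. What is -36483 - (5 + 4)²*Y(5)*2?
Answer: -36807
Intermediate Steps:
Y(F) = 2 (Y(F) = 1*2 = 2)
-36483 - (5 + 4)²*Y(5)*2 = -36483 - (5 + 4)²*2*2 = -36483 - 9²*2*2 = -36483 - 81*2*2 = -36483 - 162*2 = -36483 - 1*324 = -36483 - 324 = -36807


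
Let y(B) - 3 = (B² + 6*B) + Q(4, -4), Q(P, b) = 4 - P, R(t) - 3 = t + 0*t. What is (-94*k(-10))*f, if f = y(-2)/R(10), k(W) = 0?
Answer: 0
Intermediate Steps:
R(t) = 3 + t (R(t) = 3 + (t + 0*t) = 3 + (t + 0) = 3 + t)
y(B) = 3 + B² + 6*B (y(B) = 3 + ((B² + 6*B) + (4 - 1*4)) = 3 + ((B² + 6*B) + (4 - 4)) = 3 + ((B² + 6*B) + 0) = 3 + (B² + 6*B) = 3 + B² + 6*B)
f = -5/13 (f = (3 + (-2)² + 6*(-2))/(3 + 10) = (3 + 4 - 12)/13 = -5*1/13 = -5/13 ≈ -0.38462)
(-94*k(-10))*f = -94*0*(-5/13) = 0*(-5/13) = 0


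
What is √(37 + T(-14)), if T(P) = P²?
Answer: √233 ≈ 15.264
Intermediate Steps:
√(37 + T(-14)) = √(37 + (-14)²) = √(37 + 196) = √233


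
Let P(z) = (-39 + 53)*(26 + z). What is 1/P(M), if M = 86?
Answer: 1/1568 ≈ 0.00063775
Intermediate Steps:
P(z) = 364 + 14*z (P(z) = 14*(26 + z) = 364 + 14*z)
1/P(M) = 1/(364 + 14*86) = 1/(364 + 1204) = 1/1568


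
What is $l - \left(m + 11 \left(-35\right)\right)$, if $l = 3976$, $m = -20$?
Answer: $4381$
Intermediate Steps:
$l - \left(m + 11 \left(-35\right)\right) = 3976 - \left(-20 + 11 \left(-35\right)\right) = 3976 - \left(-20 - 385\right) = 3976 - -405 = 3976 + 405 = 4381$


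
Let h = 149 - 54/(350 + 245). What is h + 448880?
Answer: 267172201/595 ≈ 4.4903e+5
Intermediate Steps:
h = 88601/595 (h = 149 - 54/595 = 88601/595 ≈ 148.91)
h + 448880 = 88601/595 + 448880 = 267172201/595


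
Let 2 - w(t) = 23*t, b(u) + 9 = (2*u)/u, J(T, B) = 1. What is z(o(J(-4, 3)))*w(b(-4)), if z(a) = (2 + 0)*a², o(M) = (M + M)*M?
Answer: 1304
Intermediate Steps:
o(M) = 2*M² (o(M) = (2*M)*M = 2*M²)
b(u) = -7 (b(u) = -9 + (2*u)/u = -9 + 2 = -7)
z(a) = 2*a²
w(t) = 2 - 23*t
z(o(J(-4, 3)))*w(b(-4)) = (2*(2*1²)²)*(2 - 23*(-7)) = (2*(2*1)²)*(2 + 161) = (2*2²)*163 = (2*4)*163 = 8*163 = 1304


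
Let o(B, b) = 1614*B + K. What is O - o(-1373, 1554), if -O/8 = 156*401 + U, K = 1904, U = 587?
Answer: 1708974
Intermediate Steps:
o(B, b) = 1904 + 1614*B (o(B, b) = 1614*B + 1904 = 1904 + 1614*B)
O = -505144 (O = -8*(156*401 + 587) = -8*(62556 + 587) = -8*63143 = -505144)
O - o(-1373, 1554) = -505144 - (1904 + 1614*(-1373)) = -505144 - (1904 - 2216022) = -505144 - 1*(-2214118) = -505144 + 2214118 = 1708974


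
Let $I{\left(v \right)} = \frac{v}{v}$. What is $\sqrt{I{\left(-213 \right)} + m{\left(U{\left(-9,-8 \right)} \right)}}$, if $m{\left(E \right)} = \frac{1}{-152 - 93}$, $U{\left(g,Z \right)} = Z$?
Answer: $\frac{2 \sqrt{305}}{35} \approx 0.99796$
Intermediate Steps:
$m{\left(E \right)} = - \frac{1}{245}$ ($m{\left(E \right)} = \frac{1}{-245} = - \frac{1}{245}$)
$I{\left(v \right)} = 1$
$\sqrt{I{\left(-213 \right)} + m{\left(U{\left(-9,-8 \right)} \right)}} = \sqrt{1 - \frac{1}{245}} = \sqrt{\frac{244}{245}} = \frac{2 \sqrt{305}}{35}$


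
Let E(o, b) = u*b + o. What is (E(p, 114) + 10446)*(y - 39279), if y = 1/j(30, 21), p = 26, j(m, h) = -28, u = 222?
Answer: -9837827285/7 ≈ -1.4054e+9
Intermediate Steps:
E(o, b) = o + 222*b (E(o, b) = 222*b + o = o + 222*b)
y = -1/28 (y = 1/(-28) = -1/28 ≈ -0.035714)
(E(p, 114) + 10446)*(y - 39279) = ((26 + 222*114) + 10446)*(-1/28 - 39279) = ((26 + 25308) + 10446)*(-1099813/28) = (25334 + 10446)*(-1099813/28) = 35780*(-1099813/28) = -9837827285/7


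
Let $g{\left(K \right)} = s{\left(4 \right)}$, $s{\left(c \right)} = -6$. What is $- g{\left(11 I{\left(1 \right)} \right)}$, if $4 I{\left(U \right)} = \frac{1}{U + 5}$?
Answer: $6$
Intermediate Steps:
$I{\left(U \right)} = \frac{1}{4 \left(5 + U\right)}$ ($I{\left(U \right)} = \frac{1}{4 \left(U + 5\right)} = \frac{1}{4 \left(5 + U\right)}$)
$g{\left(K \right)} = -6$
$- g{\left(11 I{\left(1 \right)} \right)} = \left(-1\right) \left(-6\right) = 6$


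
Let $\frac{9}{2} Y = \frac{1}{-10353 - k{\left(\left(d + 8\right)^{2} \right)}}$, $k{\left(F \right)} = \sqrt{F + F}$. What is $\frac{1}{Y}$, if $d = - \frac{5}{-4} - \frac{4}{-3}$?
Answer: $- \frac{93177}{2} - \frac{381 \sqrt{2}}{8} \approx -46656.0$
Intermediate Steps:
$d = \frac{31}{12}$ ($d = \left(-5\right) \left(- \frac{1}{4}\right) - - \frac{4}{3} = \frac{5}{4} + \frac{4}{3} = \frac{31}{12} \approx 2.5833$)
$k{\left(F \right)} = \sqrt{2} \sqrt{F}$ ($k{\left(F \right)} = \sqrt{2 F} = \sqrt{2} \sqrt{F}$)
$Y = \frac{2}{9 \left(-10353 - \frac{127 \sqrt{2}}{12}\right)}$ ($Y = \frac{2}{9 \left(-10353 - \sqrt{2} \sqrt{\left(\frac{31}{12} + 8\right)^{2}}\right)} = \frac{2}{9 \left(-10353 - \sqrt{2} \sqrt{\left(\frac{127}{12}\right)^{2}}\right)} = \frac{2}{9 \left(-10353 - \sqrt{2} \sqrt{\frac{16129}{144}}\right)} = \frac{2}{9 \left(-10353 - \sqrt{2} \cdot \frac{127}{12}\right)} = \frac{2}{9 \left(-10353 - \frac{127 \sqrt{2}}{12}\right)} \approx -2.1434 \cdot 10^{-5}$)
$\frac{1}{Y} = \frac{1}{- \frac{165648}{7717275719} + \frac{508 \sqrt{2}}{23151827157}}$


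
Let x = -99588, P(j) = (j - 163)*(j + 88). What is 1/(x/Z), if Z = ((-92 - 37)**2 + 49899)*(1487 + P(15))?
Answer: 76282565/8299 ≈ 9191.8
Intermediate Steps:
P(j) = (-163 + j)*(88 + j)
Z = -915390780 (Z = ((-92 - 37)**2 + 49899)*(1487 + (-14344 + 15**2 - 75*15)) = ((-129)**2 + 49899)*(1487 + (-14344 + 225 - 1125)) = (16641 + 49899)*(1487 - 15244) = 66540*(-13757) = -915390780)
1/(x/Z) = 1/(-99588/(-915390780)) = 1/(-99588*(-1/915390780)) = 1/(8299/76282565) = 76282565/8299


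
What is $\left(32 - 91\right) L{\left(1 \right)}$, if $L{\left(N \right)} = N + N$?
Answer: $-118$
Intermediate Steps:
$L{\left(N \right)} = 2 N$
$\left(32 - 91\right) L{\left(1 \right)} = \left(32 - 91\right) 2 \cdot 1 = \left(-59\right) 2 = -118$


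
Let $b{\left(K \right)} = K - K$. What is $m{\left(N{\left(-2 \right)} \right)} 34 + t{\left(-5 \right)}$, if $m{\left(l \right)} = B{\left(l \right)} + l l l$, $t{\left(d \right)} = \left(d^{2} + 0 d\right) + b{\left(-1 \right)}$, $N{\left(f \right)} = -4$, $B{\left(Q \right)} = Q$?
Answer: $-2287$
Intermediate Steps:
$b{\left(K \right)} = 0$
$t{\left(d \right)} = d^{2}$ ($t{\left(d \right)} = \left(d^{2} + 0 d\right) + 0 = \left(d^{2} + 0\right) + 0 = d^{2} + 0 = d^{2}$)
$m{\left(l \right)} = l + l^{3}$ ($m{\left(l \right)} = l + l l l = l + l l^{2} = l + l^{3}$)
$m{\left(N{\left(-2 \right)} \right)} 34 + t{\left(-5 \right)} = \left(-4 + \left(-4\right)^{3}\right) 34 + \left(-5\right)^{2} = \left(-4 - 64\right) 34 + 25 = \left(-68\right) 34 + 25 = -2312 + 25 = -2287$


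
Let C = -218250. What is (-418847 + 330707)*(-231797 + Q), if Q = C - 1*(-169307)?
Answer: 24744423600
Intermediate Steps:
Q = -48943 (Q = -218250 - 1*(-169307) = -218250 + 169307 = -48943)
(-418847 + 330707)*(-231797 + Q) = (-418847 + 330707)*(-231797 - 48943) = -88140*(-280740) = 24744423600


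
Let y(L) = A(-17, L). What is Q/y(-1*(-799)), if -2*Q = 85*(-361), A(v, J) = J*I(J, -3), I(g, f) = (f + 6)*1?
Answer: 1805/282 ≈ 6.4007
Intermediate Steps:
I(g, f) = 6 + f (I(g, f) = (6 + f)*1 = 6 + f)
A(v, J) = 3*J (A(v, J) = J*(6 - 3) = J*3 = 3*J)
y(L) = 3*L
Q = 30685/2 (Q = -85*(-361)/2 = -½*(-30685) = 30685/2 ≈ 15343.)
Q/y(-1*(-799)) = 30685/(2*((3*(-1*(-799))))) = 30685/(2*((3*799))) = (30685/2)/2397 = (30685/2)*(1/2397) = 1805/282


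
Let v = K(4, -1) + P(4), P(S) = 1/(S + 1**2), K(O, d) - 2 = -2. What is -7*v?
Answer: -7/5 ≈ -1.4000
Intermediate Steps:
K(O, d) = 0 (K(O, d) = 2 - 2 = 0)
P(S) = 1/(1 + S) (P(S) = 1/(S + 1) = 1/(1 + S))
v = 1/5 (v = 0 + 1/(1 + 4) = 0 + 1/5 = 1/5 ≈ 0.20000)
-7*v = -7*1/5 = -7/5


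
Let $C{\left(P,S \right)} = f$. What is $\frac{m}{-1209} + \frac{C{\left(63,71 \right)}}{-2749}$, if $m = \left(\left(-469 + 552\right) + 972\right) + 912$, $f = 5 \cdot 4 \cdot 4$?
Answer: $- \frac{5504003}{3323541} \approx -1.6561$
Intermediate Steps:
$f = 80$ ($f = 20 \cdot 4 = 80$)
$C{\left(P,S \right)} = 80$
$m = 1967$ ($m = \left(83 + 972\right) + 912 = 1055 + 912 = 1967$)
$\frac{m}{-1209} + \frac{C{\left(63,71 \right)}}{-2749} = \frac{1967}{-1209} + \frac{80}{-2749} = 1967 \left(- \frac{1}{1209}\right) + 80 \left(- \frac{1}{2749}\right) = - \frac{1967}{1209} - \frac{80}{2749} = - \frac{5504003}{3323541}$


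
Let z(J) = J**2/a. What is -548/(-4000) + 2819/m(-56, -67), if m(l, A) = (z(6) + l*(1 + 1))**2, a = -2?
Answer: 51343/169000 ≈ 0.30380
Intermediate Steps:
z(J) = -J**2/2 (z(J) = J**2/(-2) = J**2*(-1/2) = -J**2/2)
m(l, A) = (-18 + 2*l)**2 (m(l, A) = (-1/2*6**2 + l*(1 + 1))**2 = (-1/2*36 + l*2)**2 = (-18 + 2*l)**2)
-548/(-4000) + 2819/m(-56, -67) = -548/(-4000) + 2819/((4*(-9 - 56)**2)) = -548*(-1/4000) + 2819/((4*(-65)**2)) = 137/1000 + 2819/((4*4225)) = 137/1000 + 2819/16900 = 51343/169000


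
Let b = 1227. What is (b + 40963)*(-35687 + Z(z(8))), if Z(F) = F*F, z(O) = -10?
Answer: -1501415530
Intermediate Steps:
Z(F) = F²
(b + 40963)*(-35687 + Z(z(8))) = (1227 + 40963)*(-35687 + (-10)²) = 42190*(-35687 + 100) = 42190*(-35587) = -1501415530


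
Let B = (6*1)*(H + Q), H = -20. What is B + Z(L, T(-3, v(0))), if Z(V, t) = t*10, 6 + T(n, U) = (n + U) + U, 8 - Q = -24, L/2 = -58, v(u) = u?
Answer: -18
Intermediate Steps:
L = -116 (L = 2*(-58) = -116)
Q = 32 (Q = 8 - 1*(-24) = 8 + 24 = 32)
T(n, U) = -6 + n + 2*U (T(n, U) = -6 + ((n + U) + U) = -6 + ((U + n) + U) = -6 + (n + 2*U) = -6 + n + 2*U)
Z(V, t) = 10*t
B = 72 (B = (6*1)*(-20 + 32) = 6*12 = 72)
B + Z(L, T(-3, v(0))) = 72 + 10*(-6 - 3 + 2*0) = 72 + 10*(-6 - 3 + 0) = 72 + 10*(-9) = 72 - 90 = -18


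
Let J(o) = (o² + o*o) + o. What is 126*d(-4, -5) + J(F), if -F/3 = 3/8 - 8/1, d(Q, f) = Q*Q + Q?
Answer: 82605/32 ≈ 2581.4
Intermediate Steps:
d(Q, f) = Q + Q² (d(Q, f) = Q² + Q = Q + Q²)
F = 183/8 (F = -3*(3/8 - 8/1) = -3*(3*(⅛) - 8*1) = -3*(3/8 - 8) = -3*(-61/8) = 183/8 ≈ 22.875)
J(o) = o + 2*o² (J(o) = (o² + o²) + o = 2*o² + o = o + 2*o²)
126*d(-4, -5) + J(F) = 126*(-4*(1 - 4)) + 183*(1 + 2*(183/8))/8 = 126*(-4*(-3)) + 183*(1 + 183/4)/8 = 126*12 + (183/8)*(187/4) = 1512 + 34221/32 = 82605/32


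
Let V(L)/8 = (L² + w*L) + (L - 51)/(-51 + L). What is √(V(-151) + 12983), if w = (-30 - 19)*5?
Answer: √491359 ≈ 700.97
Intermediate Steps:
w = -245 (w = -49*5 = -245)
V(L) = 8 - 1960*L + 8*L² (V(L) = 8*((L² - 245*L) + (L - 51)/(-51 + L)) = 8*((L² - 245*L) + (-51 + L)/(-51 + L)) = 8*((L² - 245*L) + 1) = 8*(1 + L² - 245*L) = 8 - 1960*L + 8*L²)
√(V(-151) + 12983) = √((8 - 1960*(-151) + 8*(-151)²) + 12983) = √((8 + 295960 + 8*22801) + 12983) = √((8 + 295960 + 182408) + 12983) = √(478376 + 12983) = √491359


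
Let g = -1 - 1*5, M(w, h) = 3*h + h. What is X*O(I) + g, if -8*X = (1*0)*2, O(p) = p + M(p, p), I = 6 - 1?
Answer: -6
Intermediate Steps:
M(w, h) = 4*h
I = 5
O(p) = 5*p (O(p) = p + 4*p = 5*p)
g = -6 (g = -1 - 5 = -6)
X = 0 (X = -1*0*2/8 = -0*2 = -⅛*0 = 0)
X*O(I) + g = 0*(5*5) - 6 = 0*25 - 6 = 0 - 6 = -6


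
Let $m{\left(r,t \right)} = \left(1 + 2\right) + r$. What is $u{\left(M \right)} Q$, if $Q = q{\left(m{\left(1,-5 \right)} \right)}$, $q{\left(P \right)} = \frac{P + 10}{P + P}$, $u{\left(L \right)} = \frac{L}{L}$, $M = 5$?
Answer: $\frac{7}{4} \approx 1.75$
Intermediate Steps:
$u{\left(L \right)} = 1$
$m{\left(r,t \right)} = 3 + r$
$q{\left(P \right)} = \frac{10 + P}{2 P}$
$Q = \frac{7}{4}$ ($Q = \frac{10 + \left(3 + 1\right)}{2 \left(3 + 1\right)} = \frac{10 + 4}{2 \cdot 4} = \frac{1}{2} \cdot \frac{1}{4} \cdot 14 = \frac{7}{4} \approx 1.75$)
$u{\left(M \right)} Q = 1 \cdot \frac{7}{4} = \frac{7}{4}$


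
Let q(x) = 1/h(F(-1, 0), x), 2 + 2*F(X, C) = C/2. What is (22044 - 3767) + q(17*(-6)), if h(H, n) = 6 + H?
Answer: 91386/5 ≈ 18277.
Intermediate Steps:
F(X, C) = -1 + C/4 (F(X, C) = -1 + (C/2)/2 = -1 + C/4)
q(x) = 1/5 (q(x) = 1/(6 + (-1 + (1/4)*0)) = 1/(6 + (-1 + 0)) = 1/(6 - 1) = 1/5)
(22044 - 3767) + q(17*(-6)) = (22044 - 3767) + 1/5 = 18277 + 1/5 = 91386/5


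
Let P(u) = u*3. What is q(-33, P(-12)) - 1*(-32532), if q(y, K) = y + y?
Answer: 32466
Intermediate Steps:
P(u) = 3*u
q(y, K) = 2*y
q(-33, P(-12)) - 1*(-32532) = 2*(-33) - 1*(-32532) = -66 + 32532 = 32466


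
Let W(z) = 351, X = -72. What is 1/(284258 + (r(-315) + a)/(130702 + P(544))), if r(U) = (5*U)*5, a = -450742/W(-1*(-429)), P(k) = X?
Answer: 45851130/13033547296673 ≈ 3.5179e-6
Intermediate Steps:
P(k) = -72
a = -450742/351 ≈ -1284.2
r(U) = 25*U
1/(284258 + (r(-315) + a)/(130702 + P(544))) = 1/(284258 + (25*(-315) - 450742/351)/(130702 - 72)) = 1/(284258 + (-7875 - 450742/351)/130630) = 1/(284258 - 3214867/351*1/130630) = 1/(284258 - 3214867/45851130) = 1/(13033547296673/45851130) = 45851130/13033547296673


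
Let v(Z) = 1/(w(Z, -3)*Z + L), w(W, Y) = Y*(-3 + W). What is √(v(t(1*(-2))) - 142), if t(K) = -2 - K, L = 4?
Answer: 9*I*√7/2 ≈ 11.906*I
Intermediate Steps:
v(Z) = 1/(4 + Z*(9 - 3*Z)) (v(Z) = 1/((-3*(-3 + Z))*Z + 4) = 1/((9 - 3*Z)*Z + 4) = 1/(Z*(9 - 3*Z) + 4) = 1/(4 + Z*(9 - 3*Z)))
√(v(t(1*(-2))) - 142) = √(1/(4 + 3*(-2 - (-2))*(3 - (-2 - (-2)))) - 142) = √(1/(4 + 3*(-2 - 1*(-2))*(3 - (-2 - 1*(-2)))) - 142) = √(1/(4 + 3*(-2 + 2)*(3 - (-2 + 2))) - 142) = √(1/(4 + 3*0*(3 - 1*0)) - 142) = √(1/(4 + 3*0*(3 + 0)) - 142) = √(1/(4 + 3*0*3) - 142) = √(1/(4 + 0) - 142) = √(1/4 - 142) = √(¼ - 142) = √(-567/4) = 9*I*√7/2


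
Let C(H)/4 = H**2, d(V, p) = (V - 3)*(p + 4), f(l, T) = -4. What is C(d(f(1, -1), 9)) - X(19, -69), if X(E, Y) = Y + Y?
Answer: 33262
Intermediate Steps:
X(E, Y) = 2*Y
d(V, p) = (-3 + V)*(4 + p)
C(H) = 4*H**2
C(d(f(1, -1), 9)) - X(19, -69) = 4*(-12 - 3*9 + 4*(-4) - 4*9)**2 - 2*(-69) = 4*(-12 - 27 - 16 - 36)**2 - 1*(-138) = 4*(-91)**2 + 138 = 4*8281 + 138 = 33124 + 138 = 33262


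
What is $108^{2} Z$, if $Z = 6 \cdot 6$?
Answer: $419904$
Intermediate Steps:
$Z = 36$
$108^{2} Z = 108^{2} \cdot 36 = 11664 \cdot 36 = 419904$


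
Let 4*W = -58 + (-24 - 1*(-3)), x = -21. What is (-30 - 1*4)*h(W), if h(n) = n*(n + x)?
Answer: -218909/8 ≈ -27364.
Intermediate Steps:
W = -79/4 (W = (-58 + (-24 - 1*(-3)))/4 = (-58 + (-24 + 3))/4 = (-58 - 21)/4 = (1/4)*(-79) = -79/4 ≈ -19.750)
h(n) = n*(-21 + n) (h(n) = n*(n - 21) = n*(-21 + n))
(-30 - 1*4)*h(W) = (-30 - 1*4)*(-79*(-21 - 79/4)/4) = (-30 - 4)*(-79/4*(-163/4)) = -34*12877/16 = -218909/8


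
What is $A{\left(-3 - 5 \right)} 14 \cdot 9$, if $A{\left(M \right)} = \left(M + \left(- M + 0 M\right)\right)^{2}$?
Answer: $0$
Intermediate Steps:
$A{\left(M \right)} = 0$ ($A{\left(M \right)} = \left(M + \left(- M + 0\right)\right)^{2} = \left(M - M\right)^{2} = 0^{2} = 0$)
$A{\left(-3 - 5 \right)} 14 \cdot 9 = 0 \cdot 14 \cdot 9 = 0 \cdot 9 = 0$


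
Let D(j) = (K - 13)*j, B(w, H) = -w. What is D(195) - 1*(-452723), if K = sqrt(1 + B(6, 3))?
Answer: 450188 + 195*I*sqrt(5) ≈ 4.5019e+5 + 436.03*I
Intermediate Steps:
K = I*sqrt(5) (K = sqrt(1 - 1*6) = sqrt(1 - 6) = sqrt(-5) = I*sqrt(5) ≈ 2.2361*I)
D(j) = j*(-13 + I*sqrt(5)) (D(j) = (I*sqrt(5) - 13)*j = (-13 + I*sqrt(5))*j = j*(-13 + I*sqrt(5)))
D(195) - 1*(-452723) = 195*(-13 + I*sqrt(5)) - 1*(-452723) = (-2535 + 195*I*sqrt(5)) + 452723 = 450188 + 195*I*sqrt(5)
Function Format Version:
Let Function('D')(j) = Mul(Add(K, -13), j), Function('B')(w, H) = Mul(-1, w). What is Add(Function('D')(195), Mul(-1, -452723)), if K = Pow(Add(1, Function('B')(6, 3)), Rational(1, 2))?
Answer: Add(450188, Mul(195, I, Pow(5, Rational(1, 2)))) ≈ Add(4.5019e+5, Mul(436.03, I))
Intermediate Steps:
K = Mul(I, Pow(5, Rational(1, 2))) (K = Pow(Add(1, Mul(-1, 6)), Rational(1, 2)) = Pow(Add(1, -6), Rational(1, 2)) = Pow(-5, Rational(1, 2)) = Mul(I, Pow(5, Rational(1, 2))) ≈ Mul(2.2361, I))
Function('D')(j) = Mul(j, Add(-13, Mul(I, Pow(5, Rational(1, 2))))) (Function('D')(j) = Mul(Add(Mul(I, Pow(5, Rational(1, 2))), -13), j) = Mul(Add(-13, Mul(I, Pow(5, Rational(1, 2)))), j) = Mul(j, Add(-13, Mul(I, Pow(5, Rational(1, 2))))))
Add(Function('D')(195), Mul(-1, -452723)) = Add(Mul(195, Add(-13, Mul(I, Pow(5, Rational(1, 2))))), Mul(-1, -452723)) = Add(Add(-2535, Mul(195, I, Pow(5, Rational(1, 2)))), 452723) = Add(450188, Mul(195, I, Pow(5, Rational(1, 2))))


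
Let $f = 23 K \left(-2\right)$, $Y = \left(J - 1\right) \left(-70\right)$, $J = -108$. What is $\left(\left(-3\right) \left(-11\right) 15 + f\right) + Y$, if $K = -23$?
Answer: $9183$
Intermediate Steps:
$Y = 7630$ ($Y = \left(-108 - 1\right) \left(-70\right) = \left(-109\right) \left(-70\right) = 7630$)
$f = 1058$ ($f = 23 \left(-23\right) \left(-2\right) = \left(-529\right) \left(-2\right) = 1058$)
$\left(\left(-3\right) \left(-11\right) 15 + f\right) + Y = \left(\left(-3\right) \left(-11\right) 15 + 1058\right) + 7630 = \left(33 \cdot 15 + 1058\right) + 7630 = \left(495 + 1058\right) + 7630 = 1553 + 7630 = 9183$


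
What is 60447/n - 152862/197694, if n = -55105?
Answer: -3395578288/1815654645 ≈ -1.8702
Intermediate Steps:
60447/n - 152862/197694 = 60447/(-55105) - 152862/197694 = 60447*(-1/55105) - 152862*1/197694 = -60447/55105 - 25477/32949 = -3395578288/1815654645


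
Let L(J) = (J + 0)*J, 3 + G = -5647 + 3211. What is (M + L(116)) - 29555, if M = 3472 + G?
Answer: -15066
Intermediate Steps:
G = -2439 (G = -3 + (-5647 + 3211) = -3 - 2436 = -2439)
L(J) = J² (L(J) = J*J = J²)
M = 1033 (M = 3472 - 2439 = 1033)
(M + L(116)) - 29555 = (1033 + 116²) - 29555 = (1033 + 13456) - 29555 = 14489 - 29555 = -15066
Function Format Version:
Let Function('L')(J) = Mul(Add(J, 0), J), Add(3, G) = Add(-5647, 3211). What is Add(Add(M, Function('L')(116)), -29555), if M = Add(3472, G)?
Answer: -15066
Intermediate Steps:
G = -2439 (G = Add(-3, Add(-5647, 3211)) = Add(-3, -2436) = -2439)
Function('L')(J) = Pow(J, 2) (Function('L')(J) = Mul(J, J) = Pow(J, 2))
M = 1033 (M = Add(3472, -2439) = 1033)
Add(Add(M, Function('L')(116)), -29555) = Add(Add(1033, Pow(116, 2)), -29555) = Add(Add(1033, 13456), -29555) = Add(14489, -29555) = -15066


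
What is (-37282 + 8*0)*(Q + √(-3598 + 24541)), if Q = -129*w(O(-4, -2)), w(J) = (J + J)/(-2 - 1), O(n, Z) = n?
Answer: 12825008 - 111846*√2327 ≈ 7.4297e+6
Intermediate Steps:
w(J) = -2*J/3 (w(J) = (2*J)/(-3) = (2*J)*(-⅓) = -2*J/3)
Q = -344 (Q = -(-86)*(-4) = -129*8/3 = -344)
(-37282 + 8*0)*(Q + √(-3598 + 24541)) = (-37282 + 8*0)*(-344 + √(-3598 + 24541)) = (-37282 + 0)*(-344 + √20943) = -37282*(-344 + 3*√2327) = 12825008 - 111846*√2327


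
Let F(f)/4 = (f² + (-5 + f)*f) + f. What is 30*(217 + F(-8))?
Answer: 25710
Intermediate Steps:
F(f) = 4*f + 4*f² + 4*f*(-5 + f) (F(f) = 4*((f² + (-5 + f)*f) + f) = 4*((f² + f*(-5 + f)) + f) = 4*(f + f² + f*(-5 + f)) = 4*f + 4*f² + 4*f*(-5 + f))
30*(217 + F(-8)) = 30*(217 + 8*(-8)*(-2 - 8)) = 30*(217 + 8*(-8)*(-10)) = 30*(217 + 640) = 30*857 = 25710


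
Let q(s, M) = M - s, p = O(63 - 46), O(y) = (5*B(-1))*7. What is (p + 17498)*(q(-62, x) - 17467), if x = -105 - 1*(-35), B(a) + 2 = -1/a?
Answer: -305165925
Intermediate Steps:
B(a) = -2 - 1/a
O(y) = -35 (O(y) = (5*(-2 - 1/(-1)))*7 = (5*(-2 - 1*(-1)))*7 = (5*(-2 + 1))*7 = (5*(-1))*7 = -5*7 = -35)
p = -35
x = -70 (x = -105 + 35 = -70)
(p + 17498)*(q(-62, x) - 17467) = (-35 + 17498)*((-70 - 1*(-62)) - 17467) = 17463*((-70 + 62) - 17467) = 17463*(-8 - 17467) = 17463*(-17475) = -305165925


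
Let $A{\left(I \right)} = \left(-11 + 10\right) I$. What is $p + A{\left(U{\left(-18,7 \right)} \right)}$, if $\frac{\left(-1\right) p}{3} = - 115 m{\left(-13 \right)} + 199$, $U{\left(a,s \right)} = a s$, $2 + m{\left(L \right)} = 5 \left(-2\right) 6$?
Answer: $-21861$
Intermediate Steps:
$m{\left(L \right)} = -62$ ($m{\left(L \right)} = -2 + 5 \left(-2\right) 6 = -2 - 60 = -62$)
$A{\left(I \right)} = - I$
$p = -21987$ ($p = - 3 \left(\left(-115\right) \left(-62\right) + 199\right) = - 3 \left(7130 + 199\right) = \left(-3\right) 7329 = -21987$)
$p + A{\left(U{\left(-18,7 \right)} \right)} = -21987 - \left(-18\right) 7 = -21987 - -126 = -21987 + 126 = -21861$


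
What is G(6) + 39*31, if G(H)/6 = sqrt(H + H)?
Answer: 1209 + 12*sqrt(3) ≈ 1229.8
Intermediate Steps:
G(H) = 6*sqrt(2)*sqrt(H) (G(H) = 6*sqrt(H + H) = 6*sqrt(2*H) = 6*(sqrt(2)*sqrt(H)) = 6*sqrt(2)*sqrt(H))
G(6) + 39*31 = 6*sqrt(2)*sqrt(6) + 39*31 = 12*sqrt(3) + 1209 = 1209 + 12*sqrt(3)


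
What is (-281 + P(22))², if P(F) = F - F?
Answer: 78961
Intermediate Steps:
P(F) = 0
(-281 + P(22))² = (-281 + 0)² = (-281)² = 78961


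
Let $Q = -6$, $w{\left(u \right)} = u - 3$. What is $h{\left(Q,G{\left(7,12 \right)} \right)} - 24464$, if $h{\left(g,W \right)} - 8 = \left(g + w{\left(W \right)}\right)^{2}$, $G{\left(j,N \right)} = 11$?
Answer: $-24452$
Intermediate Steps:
$w{\left(u \right)} = -3 + u$
$h{\left(g,W \right)} = 8 + \left(-3 + W + g\right)^{2}$ ($h{\left(g,W \right)} = 8 + \left(g + \left(-3 + W\right)\right)^{2} = 8 + \left(-3 + W + g\right)^{2}$)
$h{\left(Q,G{\left(7,12 \right)} \right)} - 24464 = \left(8 + \left(-3 + 11 - 6\right)^{2}\right) - 24464 = \left(8 + 2^{2}\right) - 24464 = \left(8 + 4\right) - 24464 = 12 - 24464 = -24452$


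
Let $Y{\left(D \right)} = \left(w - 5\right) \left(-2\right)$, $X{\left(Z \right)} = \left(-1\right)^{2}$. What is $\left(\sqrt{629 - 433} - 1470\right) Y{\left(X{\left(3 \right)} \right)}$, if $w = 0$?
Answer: $-14560$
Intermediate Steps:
$X{\left(Z \right)} = 1$
$Y{\left(D \right)} = 10$ ($Y{\left(D \right)} = \left(0 - 5\right) \left(-2\right) = \left(-5\right) \left(-2\right) = 10$)
$\left(\sqrt{629 - 433} - 1470\right) Y{\left(X{\left(3 \right)} \right)} = \left(\sqrt{629 - 433} - 1470\right) 10 = \left(\sqrt{196} - 1470\right) 10 = \left(14 - 1470\right) 10 = \left(-1456\right) 10 = -14560$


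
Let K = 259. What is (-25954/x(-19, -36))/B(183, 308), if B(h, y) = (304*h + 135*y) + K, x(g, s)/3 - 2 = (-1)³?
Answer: -25954/292413 ≈ -0.088758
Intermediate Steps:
x(g, s) = 3 (x(g, s) = 6 + 3*(-1)³ = 6 + 3*(-1) = 6 - 3 = 3)
B(h, y) = 259 + 135*y + 304*h (B(h, y) = (304*h + 135*y) + 259 = (135*y + 304*h) + 259 = 259 + 135*y + 304*h)
(-25954/x(-19, -36))/B(183, 308) = (-25954/3)/(259 + 135*308 + 304*183) = (-25954*⅓)/(259 + 41580 + 55632) = -25954/3/97471 = -25954/3*1/97471 = -25954/292413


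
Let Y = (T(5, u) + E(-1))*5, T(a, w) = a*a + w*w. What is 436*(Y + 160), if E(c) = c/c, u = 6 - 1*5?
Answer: 128620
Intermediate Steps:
u = 1 (u = 6 - 5 = 1)
T(a, w) = a² + w²
E(c) = 1
Y = 135 (Y = ((5² + 1²) + 1)*5 = ((25 + 1) + 1)*5 = (26 + 1)*5 = 27*5 = 135)
436*(Y + 160) = 436*(135 + 160) = 436*295 = 128620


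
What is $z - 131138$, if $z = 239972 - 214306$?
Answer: $-105472$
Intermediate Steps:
$z = 25666$
$z - 131138 = 25666 - 131138 = -105472$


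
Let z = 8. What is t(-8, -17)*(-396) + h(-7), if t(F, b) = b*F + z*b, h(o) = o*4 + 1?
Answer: -27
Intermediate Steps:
h(o) = 1 + 4*o (h(o) = 4*o + 1 = 1 + 4*o)
t(F, b) = 8*b + F*b (t(F, b) = b*F + 8*b = F*b + 8*b = 8*b + F*b)
t(-8, -17)*(-396) + h(-7) = -17*(8 - 8)*(-396) + (1 + 4*(-7)) = -17*0*(-396) + (1 - 28) = 0*(-396) - 27 = 0 - 27 = -27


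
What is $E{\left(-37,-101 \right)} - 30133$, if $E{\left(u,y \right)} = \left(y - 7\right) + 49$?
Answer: $-30192$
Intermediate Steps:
$E{\left(u,y \right)} = 42 + y$ ($E{\left(u,y \right)} = \left(-7 + y\right) + 49 = 42 + y$)
$E{\left(-37,-101 \right)} - 30133 = \left(42 - 101\right) - 30133 = -59 - 30133 = -30192$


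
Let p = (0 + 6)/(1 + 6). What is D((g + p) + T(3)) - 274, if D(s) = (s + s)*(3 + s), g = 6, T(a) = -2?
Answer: -9686/49 ≈ -197.67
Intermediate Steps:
p = 6/7 ≈ 0.85714
D(s) = 2*s*(3 + s) (D(s) = (2*s)*(3 + s) = 2*s*(3 + s))
D((g + p) + T(3)) - 274 = 2*((6 + 6/7) - 2)*(3 + ((6 + 6/7) - 2)) - 274 = 2*(48/7 - 2)*(3 + (48/7 - 2)) - 274 = 2*(34/7)*(3 + 34/7) - 274 = 2*(34/7)*(55/7) - 274 = 3740/49 - 274 = -9686/49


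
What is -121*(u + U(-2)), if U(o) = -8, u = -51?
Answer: 7139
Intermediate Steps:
-121*(u + U(-2)) = -121*(-51 - 8) = -121*(-59) = 7139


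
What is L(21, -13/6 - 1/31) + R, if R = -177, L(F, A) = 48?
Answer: -129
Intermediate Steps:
L(21, -13/6 - 1/31) + R = 48 - 177 = -129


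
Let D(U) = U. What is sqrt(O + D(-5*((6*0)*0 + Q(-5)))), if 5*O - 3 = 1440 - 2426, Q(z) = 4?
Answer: 19*I*sqrt(15)/5 ≈ 14.717*I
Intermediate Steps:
O = -983/5 (O = 3/5 + (1440 - 2426)/5 = 3/5 + (1/5)*(-986) = 3/5 - 986/5 = -983/5 ≈ -196.60)
sqrt(O + D(-5*((6*0)*0 + Q(-5)))) = sqrt(-983/5 - 5*((6*0)*0 + 4)) = sqrt(-983/5 - 5*(0*0 + 4)) = sqrt(-983/5 - 5*(0 + 4)) = sqrt(-983/5 - 5*4) = sqrt(-983/5 - 20) = sqrt(-1083/5) = 19*I*sqrt(15)/5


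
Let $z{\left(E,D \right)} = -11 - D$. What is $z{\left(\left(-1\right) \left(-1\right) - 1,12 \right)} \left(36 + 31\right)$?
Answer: $-1541$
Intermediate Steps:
$z{\left(\left(-1\right) \left(-1\right) - 1,12 \right)} \left(36 + 31\right) = \left(-11 - 12\right) \left(36 + 31\right) = \left(-11 - 12\right) 67 = \left(-23\right) 67 = -1541$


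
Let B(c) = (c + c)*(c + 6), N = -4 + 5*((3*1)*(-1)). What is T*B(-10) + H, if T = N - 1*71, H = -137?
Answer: -7337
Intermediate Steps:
N = -19 (N = -4 + 5*(3*(-1)) = -4 + 5*(-3) = -4 - 15 = -19)
B(c) = 2*c*(6 + c) (B(c) = (2*c)*(6 + c) = 2*c*(6 + c))
T = -90 (T = -19 - 1*71 = -19 - 71 = -90)
T*B(-10) + H = -180*(-10)*(6 - 10) - 137 = -180*(-10)*(-4) - 137 = -90*80 - 137 = -7200 - 137 = -7337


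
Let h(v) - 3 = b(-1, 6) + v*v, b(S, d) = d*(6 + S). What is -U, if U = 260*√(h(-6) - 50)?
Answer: -260*√19 ≈ -1133.3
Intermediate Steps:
h(v) = 33 + v² (h(v) = 3 + (6*(6 - 1) + v*v) = 3 + (6*5 + v²) = 3 + (30 + v²) = 33 + v²)
U = 260*√19 (U = 260*√((33 + (-6)²) - 50) = 260*√((33 + 36) - 50) = 260*√(69 - 50) = 260*√19 ≈ 1133.3)
-U = -260*√19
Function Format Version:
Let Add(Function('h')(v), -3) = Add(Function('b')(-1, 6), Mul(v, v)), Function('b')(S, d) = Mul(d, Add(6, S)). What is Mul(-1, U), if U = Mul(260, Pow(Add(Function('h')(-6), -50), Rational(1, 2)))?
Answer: Mul(-260, Pow(19, Rational(1, 2))) ≈ -1133.3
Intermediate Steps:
Function('h')(v) = Add(33, Pow(v, 2)) (Function('h')(v) = Add(3, Add(Mul(6, Add(6, -1)), Mul(v, v))) = Add(3, Add(Mul(6, 5), Pow(v, 2))) = Add(3, Add(30, Pow(v, 2))) = Add(33, Pow(v, 2)))
U = Mul(260, Pow(19, Rational(1, 2))) (U = Mul(260, Pow(Add(Add(33, Pow(-6, 2)), -50), Rational(1, 2))) = Mul(260, Pow(Add(Add(33, 36), -50), Rational(1, 2))) = Mul(260, Pow(Add(69, -50), Rational(1, 2))) = Mul(260, Pow(19, Rational(1, 2))) ≈ 1133.3)
Mul(-1, U) = Mul(-1, Mul(260, Pow(19, Rational(1, 2)))) = Mul(-260, Pow(19, Rational(1, 2)))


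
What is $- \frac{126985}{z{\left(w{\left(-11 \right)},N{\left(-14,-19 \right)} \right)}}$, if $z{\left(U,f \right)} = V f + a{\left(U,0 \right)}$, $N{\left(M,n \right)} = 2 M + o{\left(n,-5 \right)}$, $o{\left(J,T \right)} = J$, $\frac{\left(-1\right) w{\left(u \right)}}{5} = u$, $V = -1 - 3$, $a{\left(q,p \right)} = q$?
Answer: $- \frac{126985}{243} \approx -522.57$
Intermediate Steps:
$V = -4$ ($V = -1 - 3 = -4$)
$w{\left(u \right)} = - 5 u$
$N{\left(M,n \right)} = n + 2 M$ ($N{\left(M,n \right)} = 2 M + n = n + 2 M$)
$z{\left(U,f \right)} = U - 4 f$ ($z{\left(U,f \right)} = - 4 f + U = U - 4 f$)
$- \frac{126985}{z{\left(w{\left(-11 \right)},N{\left(-14,-19 \right)} \right)}} = - \frac{126985}{\left(-5\right) \left(-11\right) - 4 \left(-19 + 2 \left(-14\right)\right)} = - \frac{126985}{55 - 4 \left(-19 - 28\right)} = - \frac{126985}{55 - -188} = - \frac{126985}{55 + 188} = - \frac{126985}{243}$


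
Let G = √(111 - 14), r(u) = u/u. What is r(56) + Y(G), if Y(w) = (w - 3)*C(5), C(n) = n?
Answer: -14 + 5*√97 ≈ 35.244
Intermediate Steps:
r(u) = 1
G = √97 ≈ 9.8489
Y(w) = -15 + 5*w (Y(w) = (w - 3)*5 = (-3 + w)*5 = -15 + 5*w)
r(56) + Y(G) = 1 + (-15 + 5*√97) = -14 + 5*√97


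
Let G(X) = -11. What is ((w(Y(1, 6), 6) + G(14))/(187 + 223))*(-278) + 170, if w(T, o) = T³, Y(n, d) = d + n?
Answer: -11298/205 ≈ -55.112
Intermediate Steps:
((w(Y(1, 6), 6) + G(14))/(187 + 223))*(-278) + 170 = (((6 + 1)³ - 11)/(187 + 223))*(-278) + 170 = ((7³ - 11)/410)*(-278) + 170 = ((343 - 11)*(1/410))*(-278) + 170 = (332*(1/410))*(-278) + 170 = (166/205)*(-278) + 170 = -46148/205 + 170 = -11298/205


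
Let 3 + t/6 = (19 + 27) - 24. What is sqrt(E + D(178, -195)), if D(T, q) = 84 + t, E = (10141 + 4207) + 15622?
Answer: 6*sqrt(838) ≈ 173.69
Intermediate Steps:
t = 114 (t = -18 + 6*((19 + 27) - 24) = -18 + 6*(46 - 24) = -18 + 6*22 = -18 + 132 = 114)
E = 29970 (E = 14348 + 15622 = 29970)
D(T, q) = 198 (D(T, q) = 84 + 114 = 198)
sqrt(E + D(178, -195)) = sqrt(29970 + 198) = sqrt(30168) = 6*sqrt(838)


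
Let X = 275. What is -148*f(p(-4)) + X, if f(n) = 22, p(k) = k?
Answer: -2981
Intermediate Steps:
-148*f(p(-4)) + X = -148*22 + 275 = -3256 + 275 = -2981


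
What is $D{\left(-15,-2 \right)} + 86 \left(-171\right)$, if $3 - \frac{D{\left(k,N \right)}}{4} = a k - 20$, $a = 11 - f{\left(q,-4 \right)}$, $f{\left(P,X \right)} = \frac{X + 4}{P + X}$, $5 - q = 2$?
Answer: $-13954$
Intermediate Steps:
$q = 3$ ($q = 5 - 2 = 3$)
$f{\left(P,X \right)} = \frac{4 + X}{P + X}$
$a = 11$ ($a = 11 - \frac{4 - 4}{3 - 4} = 11 - \frac{1}{-1} \cdot 0 = 11 - \left(-1\right) 0 = 11 - 0 = 11 + 0 = 11$)
$D{\left(k,N \right)} = 92 - 44 k$ ($D{\left(k,N \right)} = 12 - 4 \left(11 k - 20\right) = 12 - 4 \left(-20 + 11 k\right) = 12 - \left(-80 + 44 k\right) = 92 - 44 k$)
$D{\left(-15,-2 \right)} + 86 \left(-171\right) = \left(92 - -660\right) + 86 \left(-171\right) = \left(92 + 660\right) - 14706 = 752 - 14706 = -13954$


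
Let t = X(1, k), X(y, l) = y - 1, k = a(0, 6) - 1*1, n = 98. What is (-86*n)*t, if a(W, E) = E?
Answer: 0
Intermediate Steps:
k = 5 (k = 6 - 1*1 = 6 - 1 = 5)
X(y, l) = -1 + y
t = 0 (t = -1 + 1 = 0)
(-86*n)*t = -86*98*0 = -8428*0 = 0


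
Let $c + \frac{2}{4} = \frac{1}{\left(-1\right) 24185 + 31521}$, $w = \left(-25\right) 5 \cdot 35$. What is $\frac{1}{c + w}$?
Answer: $- \frac{7336}{32098667} \approx -0.00022855$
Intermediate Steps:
$w = -4375$ ($w = \left(-125\right) 35 = -4375$)
$c = - \frac{3667}{7336}$ ($c = - \frac{1}{2} + \frac{1}{\left(-1\right) 24185 + 31521} = - \frac{1}{2} + \frac{1}{-24185 + 31521} = - \frac{1}{2} + \frac{1}{7336} = - \frac{3667}{7336} \approx -0.49986$)
$\frac{1}{c + w} = \frac{1}{- \frac{3667}{7336} - 4375} = \frac{1}{- \frac{32098667}{7336}} = - \frac{7336}{32098667}$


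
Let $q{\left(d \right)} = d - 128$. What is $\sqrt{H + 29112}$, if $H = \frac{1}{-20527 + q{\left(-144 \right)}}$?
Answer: $\frac{\sqrt{1399311625457}}{6933} \approx 170.62$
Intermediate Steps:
$q{\left(d \right)} = -128 + d$
$H = - \frac{1}{20799}$ ($H = \frac{1}{-20527 - 272} = \frac{1}{-20799} = - \frac{1}{20799} \approx -4.8079 \cdot 10^{-5}$)
$\sqrt{H + 29112} = \sqrt{- \frac{1}{20799} + 29112} = \sqrt{\frac{605500487}{20799}} = \frac{\sqrt{1399311625457}}{6933}$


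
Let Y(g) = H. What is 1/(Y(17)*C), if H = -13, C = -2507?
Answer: 1/32591 ≈ 3.0683e-5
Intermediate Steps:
Y(g) = -13
1/(Y(17)*C) = 1/(-13*(-2507)) = 1/32591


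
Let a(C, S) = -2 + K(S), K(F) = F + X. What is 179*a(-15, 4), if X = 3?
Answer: 895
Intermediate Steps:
K(F) = 3 + F (K(F) = F + 3 = 3 + F)
a(C, S) = 1 + S (a(C, S) = -2 + (3 + S) = 1 + S)
179*a(-15, 4) = 179*(1 + 4) = 179*5 = 895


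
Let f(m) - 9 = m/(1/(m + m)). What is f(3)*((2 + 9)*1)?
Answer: 297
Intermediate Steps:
f(m) = 9 + 2*m² (f(m) = 9 + m/(1/(m + m)) = 9 + m/(1/(2*m)) = 9 + m/((1/(2*m))) = 9 + m*(2*m) = 9 + 2*m²)
f(3)*((2 + 9)*1) = (9 + 2*3²)*((2 + 9)*1) = (9 + 2*9)*(11*1) = (9 + 18)*11 = 27*11 = 297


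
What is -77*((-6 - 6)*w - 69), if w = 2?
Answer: 7161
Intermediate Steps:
-77*((-6 - 6)*w - 69) = -77*((-6 - 6)*2 - 69) = -77*(-12*2 - 69) = -77*(-24 - 69) = -77*(-93) = 7161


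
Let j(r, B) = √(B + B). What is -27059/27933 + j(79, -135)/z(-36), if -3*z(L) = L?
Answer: -27059/27933 + I*√30/4 ≈ -0.96871 + 1.3693*I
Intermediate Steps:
z(L) = -L/3
j(r, B) = √2*√B (j(r, B) = √(2*B) = √2*√B)
-27059/27933 + j(79, -135)/z(-36) = -27059/27933 + (√2*√(-135))/((-⅓*(-36))) = -27059*1/27933 + (√2*(3*I*√15))/12 = -27059/27933 + (3*I*√30)*(1/12) = -27059/27933 + I*√30/4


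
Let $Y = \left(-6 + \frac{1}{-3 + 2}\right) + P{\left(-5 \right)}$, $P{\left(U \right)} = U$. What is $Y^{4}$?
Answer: $20736$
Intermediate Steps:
$Y = -12$ ($Y = \left(-6 + \frac{1}{-3 + 2}\right) - 5 = \left(-6 + \frac{1}{-1}\right) - 5 = \left(-6 - 1\right) - 5 = -7 - 5 = -12$)
$Y^{4} = \left(-12\right)^{4} = 20736$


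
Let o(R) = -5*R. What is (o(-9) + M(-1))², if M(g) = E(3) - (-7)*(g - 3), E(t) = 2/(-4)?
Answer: 1089/4 ≈ 272.25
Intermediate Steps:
E(t) = -½ (E(t) = 2*(-¼) = -½)
M(g) = -43/2 + 7*g (M(g) = -½ - (-7)*(g - 3) = -½ - (-7)*(-3 + g) = -½ - (21 - 7*g) = -½ + (-21 + 7*g) = -43/2 + 7*g)
(o(-9) + M(-1))² = (-5*(-9) + (-43/2 + 7*(-1)))² = (45 + (-43/2 - 7))² = (45 - 57/2)² = (33/2)² = 1089/4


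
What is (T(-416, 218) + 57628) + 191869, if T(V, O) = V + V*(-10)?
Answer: 253241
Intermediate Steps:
T(V, O) = -9*V (T(V, O) = V - 10*V = -9*V)
(T(-416, 218) + 57628) + 191869 = (-9*(-416) + 57628) + 191869 = (3744 + 57628) + 191869 = 61372 + 191869 = 253241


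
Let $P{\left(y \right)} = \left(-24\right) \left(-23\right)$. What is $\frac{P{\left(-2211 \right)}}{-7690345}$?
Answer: $- \frac{552}{7690345} \approx -7.1778 \cdot 10^{-5}$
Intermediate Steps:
$P{\left(y \right)} = 552$
$\frac{P{\left(-2211 \right)}}{-7690345} = \frac{552}{-7690345} = 552 \left(- \frac{1}{7690345}\right) = - \frac{552}{7690345}$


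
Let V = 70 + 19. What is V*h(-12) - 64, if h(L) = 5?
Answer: 381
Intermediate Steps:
V = 89
V*h(-12) - 64 = 89*5 - 64 = 445 - 64 = 381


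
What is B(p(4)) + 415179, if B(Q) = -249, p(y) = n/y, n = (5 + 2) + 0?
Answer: 414930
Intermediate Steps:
n = 7 (n = 7 + 0 = 7)
p(y) = 7/y
B(p(4)) + 415179 = -249 + 415179 = 414930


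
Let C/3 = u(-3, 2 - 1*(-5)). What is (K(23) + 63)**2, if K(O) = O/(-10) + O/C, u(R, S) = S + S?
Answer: 41357761/11025 ≈ 3751.3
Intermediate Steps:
u(R, S) = 2*S
C = 42 (C = 3*(2*(2 - 1*(-5))) = 3*(2*(2 + 5)) = 3*(2*7) = 3*14 = 42)
K(O) = -8*O/105 (K(O) = O/(-10) + O/42 = O*(-1/10) + O*(1/42) = -O/10 + O/42 = -8*O/105)
(K(23) + 63)**2 = (-8/105*23 + 63)**2 = (-184/105 + 63)**2 = (6431/105)**2 = 41357761/11025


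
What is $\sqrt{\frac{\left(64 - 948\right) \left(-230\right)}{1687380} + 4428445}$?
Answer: $\frac{\sqrt{31522239921634899}}{84369} \approx 2104.4$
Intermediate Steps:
$\sqrt{\frac{\left(64 - 948\right) \left(-230\right)}{1687380} + 4428445} = \sqrt{\left(-884\right) \left(-230\right) \frac{1}{1687380} + 4428445} = \sqrt{203320 \cdot \frac{1}{1687380} + 4428445} = \sqrt{\frac{10166}{84369} + 4428445} = \sqrt{\frac{373623486371}{84369}} = \frac{\sqrt{31522239921634899}}{84369}$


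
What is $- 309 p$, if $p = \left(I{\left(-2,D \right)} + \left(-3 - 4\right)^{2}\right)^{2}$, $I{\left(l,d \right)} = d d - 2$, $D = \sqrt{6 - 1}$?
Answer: $-835536$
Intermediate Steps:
$D = \sqrt{5} \approx 2.2361$
$I{\left(l,d \right)} = -2 + d^{2}$ ($I{\left(l,d \right)} = d^{2} - 2 = -2 + d^{2}$)
$p = 2704$ ($p = \left(\left(-2 + \left(\sqrt{5}\right)^{2}\right) + \left(-3 - 4\right)^{2}\right)^{2} = \left(\left(-2 + 5\right) + \left(-7\right)^{2}\right)^{2} = \left(3 + 49\right)^{2} = 52^{2} = 2704$)
$- 309 p = \left(-309\right) 2704 = -835536$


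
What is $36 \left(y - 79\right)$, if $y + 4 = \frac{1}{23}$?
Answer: $- \frac{68688}{23} \approx -2986.4$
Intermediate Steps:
$y = - \frac{91}{23}$ ($y = -4 + \frac{1}{23} = - \frac{91}{23} \approx -3.9565$)
$36 \left(y - 79\right) = 36 \left(- \frac{91}{23} - 79\right) = 36 \left(- \frac{1908}{23}\right) = - \frac{68688}{23}$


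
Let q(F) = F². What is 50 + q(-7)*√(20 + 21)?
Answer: 50 + 49*√41 ≈ 363.75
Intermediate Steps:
50 + q(-7)*√(20 + 21) = 50 + (-7)²*√(20 + 21) = 50 + 49*√41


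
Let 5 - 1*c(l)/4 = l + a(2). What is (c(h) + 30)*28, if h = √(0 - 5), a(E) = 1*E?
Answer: 1176 - 112*I*√5 ≈ 1176.0 - 250.44*I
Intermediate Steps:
a(E) = E
h = I*√5 (h = √(-5) = I*√5 ≈ 2.2361*I)
c(l) = 12 - 4*l (c(l) = 20 - 4*(l + 2) = 20 - 4*(2 + l) = 20 + (-8 - 4*l) = 12 - 4*l)
(c(h) + 30)*28 = ((12 - 4*I*√5) + 30)*28 = (42 - 4*I*√5)*28 = 1176 - 112*I*√5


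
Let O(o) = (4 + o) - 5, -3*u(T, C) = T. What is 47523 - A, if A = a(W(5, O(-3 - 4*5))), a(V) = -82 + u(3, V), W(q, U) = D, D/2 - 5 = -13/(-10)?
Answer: 47606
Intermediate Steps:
u(T, C) = -T/3
O(o) = -1 + o
D = 63/5 (D = 10 + 2*(-13/(-10)) = 10 + 2*(-13*(-⅒)) = 10 + 2*(13/10) = 10 + 13/5 = 63/5 ≈ 12.600)
W(q, U) = 63/5
a(V) = -83 (a(V) = -82 - ⅓*3 = -82 - 1 = -83)
A = -83
47523 - A = 47523 - 1*(-83) = 47523 + 83 = 47606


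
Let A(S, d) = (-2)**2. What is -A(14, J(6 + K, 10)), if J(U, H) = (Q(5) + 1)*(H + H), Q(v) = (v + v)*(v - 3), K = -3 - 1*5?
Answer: -4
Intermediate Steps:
K = -8 (K = -3 - 5 = -8)
Q(v) = 2*v*(-3 + v) (Q(v) = (2*v)*(-3 + v) = 2*v*(-3 + v))
J(U, H) = 42*H (J(U, H) = (2*5*(-3 + 5) + 1)*(H + H) = (2*5*2 + 1)*(2*H) = (20 + 1)*(2*H) = 21*(2*H) = 42*H)
A(S, d) = 4
-A(14, J(6 + K, 10)) = -1*4 = -4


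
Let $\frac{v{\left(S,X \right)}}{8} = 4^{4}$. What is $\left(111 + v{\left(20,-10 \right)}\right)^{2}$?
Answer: $4661281$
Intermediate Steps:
$v{\left(S,X \right)} = 2048$ ($v{\left(S,X \right)} = 8 \cdot 4^{4} = 8 \cdot 256 = 2048$)
$\left(111 + v{\left(20,-10 \right)}\right)^{2} = \left(111 + 2048\right)^{2} = 2159^{2} = 4661281$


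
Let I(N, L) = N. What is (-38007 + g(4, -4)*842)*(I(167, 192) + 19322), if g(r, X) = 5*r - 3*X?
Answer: -215606807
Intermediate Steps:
g(r, X) = -3*X + 5*r
(-38007 + g(4, -4)*842)*(I(167, 192) + 19322) = (-38007 + (-3*(-4) + 5*4)*842)*(167 + 19322) = (-38007 + (12 + 20)*842)*19489 = (-38007 + 32*842)*19489 = (-38007 + 26944)*19489 = -11063*19489 = -215606807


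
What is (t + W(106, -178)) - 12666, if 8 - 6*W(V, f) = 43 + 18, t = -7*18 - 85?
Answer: -77315/6 ≈ -12886.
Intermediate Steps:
t = -211 (t = -126 - 85 = -211)
W(V, f) = -53/6 (W(V, f) = 4/3 - (43 + 18)/6 = 4/3 - ⅙*61 = 4/3 - 61/6 = -53/6)
(t + W(106, -178)) - 12666 = (-211 - 53/6) - 12666 = -1319/6 - 12666 = -77315/6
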